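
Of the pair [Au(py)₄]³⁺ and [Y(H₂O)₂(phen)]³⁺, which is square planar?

[Au(py)₄]³⁺

For [Au(py)₄]³⁺: Pyridine is neutral; balancing the +3 overall charge requires Au(III). Gold is a group-11 element; Au(III) is therefore d⁸. A 5d d⁸ ion has a large crystal-field splitting; square planar leaves the high-energy d_{x²−y²} orbital empty and maximises CFSE. → square planar.
For [Y(H₂O)₂(phen)]³⁺: Ligand charges: water is neutral; 1,10-phenanthroline is neutral. With an overall charge of +3 the yttrium centre must be in the +3 oxidation state. Group 3 minus oxidation state 3 gives a d⁰ configuration. A d⁰ ion has no crystal-field stabilisation preference between square planar and tetrahedral, so four ligands adopt the sterically favoured tetrahedral geometry. → tetrahedral.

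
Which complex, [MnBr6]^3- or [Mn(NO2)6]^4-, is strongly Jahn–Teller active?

[MnBr6]^3-: Ligand charges: each bromide is −1. With an overall charge of −3 the manganese centre must be in the +3 oxidation state. Group 7 minus oxidation state 3 gives a d⁴ configuration. Bromide is a weak-field ligand for a first-row metal, so the complex is high-spin. The t₂g³e_g¹ (high-spin) configuration has an unevenly filled e_g set; the Jahn–Teller theorem predicts a tetragonal distortion (typically axial elongation) to lift the degeneracy.
[Mn(NO2)6]^4-: Each nitro (N-bound nitrite) is −1; balancing the −4 overall charge requires Mn(II). Manganese is a group-7 element; Mn(II) is therefore d⁵. Nitro (N-bound nitrite) is a strong-field ligand (high in the spectrochemical series) for a first-row metal, so the complex is low-spin. The d⁵ configuration leaves the e_g set evenly filled (or empty) — no strong Jahn–Teller driving force.

[MnBr6]^3-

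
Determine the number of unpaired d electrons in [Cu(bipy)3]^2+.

1 unpaired electron

Summing ligand charges against the +2 overall charge gives an oxidation state of +2 for copper.
Group 11 minus oxidation state 2 gives a d⁹ configuration.
Counting donor atoms: 3×2,2′-bipyridine (bidentate) → 6 donors. Coordination number = 6.
In an octahedral field the d⁹ configuration is t₂g⁶e_g³ (only one arrangement possible), giving 1 unpaired electron.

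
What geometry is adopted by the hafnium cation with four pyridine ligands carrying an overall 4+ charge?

tetrahedral

Pyridine is neutral; balancing the +4 overall charge requires Hf(IV).
Hafnium is a group-4 element; Hf(IV) is therefore d⁰.
Coordination number: 4.
A d⁰ ion has no crystal-field stabilisation preference between square planar and tetrahedral, so four ligands adopt the sterically favoured tetrahedral geometry.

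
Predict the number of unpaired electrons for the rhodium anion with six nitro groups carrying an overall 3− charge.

Summing ligand charges against the −3 overall charge gives an oxidation state of +3 for rhodium.
Rh sits in group 9, so the d-electron count is 9 − 3 = 6.
The spin state decides the count: a 4d ion has a large Δₒ and is invariably low-spin.
An octahedral low-spin d⁶ ion is t₂g⁶e_g⁰, giving 0 unpaired electrons.

0 unpaired electrons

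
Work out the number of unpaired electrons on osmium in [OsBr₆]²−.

2 unpaired electrons

Each bromide is −1; balancing the −2 overall charge requires Os(IV).
Os sits in group 8, so the d-electron count is 8 − 4 = 4.
The spin state decides the count: a 5d ion has a large Δₒ and is invariably low-spin.
An octahedral low-spin d⁴ ion is t₂g⁴e_g⁰, giving 2 unpaired electrons.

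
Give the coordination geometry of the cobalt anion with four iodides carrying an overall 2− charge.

Each iodide is −1; balancing the −2 overall charge requires Co(II).
Co sits in group 9, so the d-electron count is 9 − 2 = 7.
With 4 monodentate ligands the coordination number is 4.
Iodide is a weak-field ligand.
For a high-spin 3d d⁷ ion with weak-field ligands the small Δₜ gives little square-planar CFSE advantage, so four ligands adopt the sterically favoured tetrahedral geometry.

tetrahedral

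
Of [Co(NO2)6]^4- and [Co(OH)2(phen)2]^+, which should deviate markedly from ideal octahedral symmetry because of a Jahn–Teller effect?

[Co(NO2)6]^4-

[Co(NO2)6]^4-: Summing ligand charges against the −4 overall charge gives an oxidation state of +2 for cobalt. Co sits in group 9, so the d-electron count is 9 − 2 = 7. Nitro (N-bound nitrite) is a strong-field ligand (high in the spectrochemical series) for a first-row metal, so the complex is low-spin. The t₂g⁶e_g¹ (low-spin) configuration has an unevenly filled e_g set; the Jahn–Teller theorem predicts a tetragonal distortion (typically axial elongation) to lift the degeneracy.
[Co(OH)2(phen)2]^+: Summing ligand charges against the +1 overall charge gives an oxidation state of +3 for cobalt. Cobalt is a group-9 element; Co(III) is therefore d⁶. Co(III) has an exceptionally large octahedral splitting and is low-spin with essentially every ligand except fluoride. The d⁶ configuration leaves the e_g set evenly filled (or empty) — no strong Jahn–Teller driving force.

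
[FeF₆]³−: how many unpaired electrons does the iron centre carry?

5 unpaired electrons

Each fluoride is −1; balancing the −3 overall charge requires Fe(III).
Fe sits in group 8, so the d-electron count is 8 − 3 = 5.
The spin state decides the count: Fluoride is a weak-field ligand for a first-row metal, so the complex is high-spin.
An octahedral high-spin d⁵ ion is t₂g³e_g², giving 5 unpaired electrons.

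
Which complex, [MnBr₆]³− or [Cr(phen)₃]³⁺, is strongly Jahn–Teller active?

[MnBr₆]³−

[MnBr₆]³−: Summing ligand charges against the −3 overall charge gives an oxidation state of +3 for manganese. Manganese is a group-7 element; Mn(III) is therefore d⁴. Bromide is a weak-field ligand for a first-row metal, so the complex is high-spin. The t₂g³e_g¹ (high-spin) configuration has an unevenly filled e_g set; the Jahn–Teller theorem predicts a tetragonal distortion (typically axial elongation) to lift the degeneracy.
[Cr(phen)₃]³⁺: Summing ligand charges against the +3 overall charge gives an oxidation state of +3 for chromium. Group 6 minus oxidation state 3 gives a d³ configuration. The d³ configuration leaves the e_g set evenly filled (or empty) — no strong Jahn–Teller driving force.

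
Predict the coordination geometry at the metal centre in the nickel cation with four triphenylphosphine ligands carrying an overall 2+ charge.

square planar

Summing ligand charges against the +2 overall charge gives an oxidation state of +2 for nickel.
Group 10 minus oxidation state 2 gives a d⁸ configuration.
With 4 monodentate ligands the coordination number is 4.
Triphenylphosphine is a strong-field ligand (high in the spectrochemical series).
A 3d d⁸ ion with strong-field ligands gains enough CFSE to favour square planar over tetrahedral.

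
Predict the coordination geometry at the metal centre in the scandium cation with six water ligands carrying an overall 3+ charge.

octahedral

Ligand charges: water is neutral. With an overall charge of +3 the scandium centre must be in the +3 oxidation state.
Sc sits in group 3, so the d-electron count is 3 − 3 = 0.
With 6 monodentate ligands the coordination number is 6.
Six donors around a single metal centre give an octahedral coordination sphere.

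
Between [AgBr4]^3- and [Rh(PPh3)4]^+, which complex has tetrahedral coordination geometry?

For [AgBr4]^3-: Summing ligand charges against the −3 overall charge gives an oxidation state of +1 for silver. Ag sits in group 11, so the d-electron count is 11 − 1 = 10. A d¹⁰ ion has no crystal-field stabilisation preference between square planar and tetrahedral, so four ligands adopt the sterically favoured tetrahedral geometry. → tetrahedral.
For [Rh(PPh3)4]^+: Ligand charges: triphenylphosphine is neutral. With an overall charge of +1 the rhodium centre must be in the +1 oxidation state. Rh sits in group 9, so the d-electron count is 9 − 1 = 8. A 4d d⁸ ion has a large crystal-field splitting; square planar leaves the high-energy d_{x²−y²} orbital empty and maximises CFSE. → square planar.

[AgBr4]^3-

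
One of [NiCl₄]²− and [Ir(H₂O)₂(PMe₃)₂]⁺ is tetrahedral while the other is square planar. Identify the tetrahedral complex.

For [NiCl₄]²−: Each chloride is −1; balancing the −2 overall charge requires Ni(II). Ni sits in group 10, so the d-electron count is 10 − 2 = 8. Chloride is a weak-field ligand. With weak-field ligands the CFSE gain from square planar is small, so a 3d d⁸ ion takes the sterically preferred tetrahedral geometry. → tetrahedral.
For [Ir(H₂O)₂(PMe₃)₂]⁺: Summing ligand charges against the +1 overall charge gives an oxidation state of +1 for iridium. Ir sits in group 9, so the d-electron count is 9 − 1 = 8. A 5d d⁸ ion has a large crystal-field splitting; square planar leaves the high-energy d_{x²−y²} orbital empty and maximises CFSE. → square planar.

[NiCl₄]²−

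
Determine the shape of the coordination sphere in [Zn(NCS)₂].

Ligand charges: each isothiocyanate is −1. With an overall charge of 0 the zinc centre must be in the +2 oxidation state.
Zinc is a group-12 element; Zn(II) is therefore d¹⁰.
With 2 monodentate ligands the coordination number is 2.
A d¹⁰ ion with only two ligands adopts a linear arrangement (sp hybridisation; no CFSE preference).

linear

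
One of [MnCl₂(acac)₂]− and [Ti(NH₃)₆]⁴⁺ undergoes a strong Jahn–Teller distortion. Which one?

[MnCl₂(acac)₂]−

[MnCl₂(acac)₂]−: Summing ligand charges against the −1 overall charge gives an oxidation state of +3 for manganese. Mn sits in group 7, so the d-electron count is 7 − 3 = 4. Acetylacetonate and chloride are weak-field ligands for a first-row metal, so the complex is high-spin. The t₂g³e_g¹ (high-spin) configuration has an unevenly filled e_g set; the Jahn–Teller theorem predicts a tetragonal distortion (typically axial elongation) to lift the degeneracy.
[Ti(NH₃)₆]⁴⁺: Ammonia is neutral; balancing the +4 overall charge requires Ti(IV). Ti sits in group 4, so the d-electron count is 4 − 4 = 0. The d⁰ configuration leaves the e_g set evenly filled (or empty) — no strong Jahn–Teller driving force.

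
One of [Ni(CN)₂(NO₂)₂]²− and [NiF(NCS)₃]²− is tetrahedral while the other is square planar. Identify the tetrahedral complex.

For [Ni(CN)₂(NO₂)₂]²−: Ligand charges: each cyanide is −1; each nitro (N-bound nitrite) is −1. With an overall charge of −2 the nickel centre must be in the +2 oxidation state. Ni sits in group 10, so the d-electron count is 10 − 2 = 8. Cyanide and nitro (N-bound nitrite) are strong-field ligands (high in the spectrochemical series). A 3d d⁸ ion with strong-field ligands gains enough CFSE to favour square planar over tetrahedral. → square planar.
For [NiF(NCS)₃]²−: Summing ligand charges against the −2 overall charge gives an oxidation state of +2 for nickel. Ni sits in group 10, so the d-electron count is 10 − 2 = 8. Fluoride and isothiocyanate are weak-field ligands. With weak-field ligands the CFSE gain from square planar is small, so a 3d d⁸ ion takes the sterically preferred tetrahedral geometry. → tetrahedral.

[NiF(NCS)₃]²−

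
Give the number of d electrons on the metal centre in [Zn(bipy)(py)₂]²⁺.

d¹⁰

Summing ligand charges against the +2 overall charge gives an oxidation state of +2 for zinc.
Zn sits in group 12, so the d-electron count is 12 − 2 = 10.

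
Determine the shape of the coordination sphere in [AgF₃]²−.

trigonal planar

Each fluoride is −1; balancing the −2 overall charge requires Ag(I).
Silver is a group-11 element; Ag(I) is therefore d¹⁰.
With 3 monodentate ligands the coordination number is 3.
Three ligands around a d¹⁰ centre minimise repulsion in a trigonal-planar arrangement.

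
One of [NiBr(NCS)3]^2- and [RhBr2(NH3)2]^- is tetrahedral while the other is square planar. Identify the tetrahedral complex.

For [NiBr(NCS)3]^2-: Ligand charges: each bromide is −1; each isothiocyanate is −1. With an overall charge of −2 the nickel centre must be in the +2 oxidation state. Group 10 minus oxidation state 2 gives a d⁸ configuration. Bromide and isothiocyanate are weak-field ligands. With weak-field ligands the CFSE gain from square planar is small, so a 3d d⁸ ion takes the sterically preferred tetrahedral geometry. → tetrahedral.
For [RhBr2(NH3)2]^-: Ligand charges: each bromide is −1; ammonia is neutral. With an overall charge of −1 the rhodium centre must be in the +1 oxidation state. Rhodium is a group-9 element; Rh(I) is therefore d⁸. A 4d d⁸ ion has a large crystal-field splitting; square planar leaves the high-energy d_{x²−y²} orbital empty and maximises CFSE. → square planar.

[NiBr(NCS)3]^2-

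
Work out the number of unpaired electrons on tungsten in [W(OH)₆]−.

Ligand charges: each hydroxide is −1. With an overall charge of −1 the tungsten centre must be in the +5 oxidation state.
Group 6 minus oxidation state 5 gives a d¹ configuration.
In an octahedral field the d¹ configuration is t₂g¹e_g⁰ (only one arrangement possible), giving 1 unpaired electron.

1 unpaired electron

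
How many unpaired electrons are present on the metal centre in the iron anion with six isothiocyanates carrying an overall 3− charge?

5

Ligand charges: each isothiocyanate is −1. With an overall charge of −3 the iron centre must be in the +3 oxidation state.
Group 8 minus oxidation state 3 gives a d⁵ configuration.
The spin state decides the count: Isothiocyanate is a weak-field ligand for a first-row metal, so the complex is high-spin.
An octahedral high-spin d⁵ ion is t₂g³e_g², giving 5 unpaired electrons.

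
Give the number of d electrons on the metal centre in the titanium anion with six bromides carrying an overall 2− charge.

d0

Ligand charges: each bromide is −1. With an overall charge of −2 the titanium centre must be in the +4 oxidation state.
Ti sits in group 4, so the d-electron count is 4 − 4 = 0.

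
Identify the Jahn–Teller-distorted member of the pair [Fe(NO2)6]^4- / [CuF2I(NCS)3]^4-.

[CuF2I(NCS)3]^4-

[Fe(NO2)6]^4-: Each nitro (N-bound nitrite) is −1; balancing the −4 overall charge requires Fe(II). Fe sits in group 8, so the d-electron count is 8 − 2 = 6. Nitro (N-bound nitrite) is a strong-field ligand (high in the spectrochemical series) for a first-row metal, so the complex is low-spin. The d⁶ configuration leaves the e_g set evenly filled (or empty) — no strong Jahn–Teller driving force.
[CuF2I(NCS)3]^4-: Ligand charges: each fluoride is −1; each iodide is −1; each isothiocyanate is −1. With an overall charge of −4 the copper centre must be in the +2 oxidation state. Cu sits in group 11, so the d-electron count is 11 − 2 = 9. The t₂g⁶e_g³ configuration has an unevenly filled e_g set; the Jahn–Teller theorem predicts a tetragonal distortion (typically axial elongation) to lift the degeneracy.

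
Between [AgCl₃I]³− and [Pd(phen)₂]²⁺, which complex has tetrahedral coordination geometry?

For [AgCl₃I]³−: Summing ligand charges against the −3 overall charge gives an oxidation state of +1 for silver. Ag sits in group 11, so the d-electron count is 11 − 1 = 10. A d¹⁰ ion has no crystal-field stabilisation preference between square planar and tetrahedral, so four ligands adopt the sterically favoured tetrahedral geometry. → tetrahedral.
For [Pd(phen)₂]²⁺: Summing ligand charges against the +2 overall charge gives an oxidation state of +2 for palladium. Group 10 minus oxidation state 2 gives a d⁸ configuration. A 4d d⁸ ion has a large crystal-field splitting; square planar leaves the high-energy d_{x²−y²} orbital empty and maximises CFSE. → square planar.

[AgCl₃I]³−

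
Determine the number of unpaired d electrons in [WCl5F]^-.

Summing ligand charges against the −1 overall charge gives an oxidation state of +5 for tungsten.
Tungsten is a group-6 element; W(V) is therefore d¹.
In an octahedral field the d¹ configuration is t₂g¹e_g⁰ (only one arrangement possible), giving 1 unpaired electron.

1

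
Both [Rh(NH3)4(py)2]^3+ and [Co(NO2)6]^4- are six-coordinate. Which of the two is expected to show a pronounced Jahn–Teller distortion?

[Co(NO2)6]^4-

[Rh(NH3)4(py)2]^3+: Ammonia is neutral; pyridine is neutral; balancing the +3 overall charge requires Rh(III). Group 9 minus oxidation state 3 gives a d⁶ configuration. A 4d ion has a large Δₒ and is invariably low-spin. The d⁶ configuration leaves the e_g set evenly filled (or empty) — no strong Jahn–Teller driving force.
[Co(NO2)6]^4-: Ligand charges: each nitro (N-bound nitrite) is −1. With an overall charge of −4 the cobalt centre must be in the +2 oxidation state. Co sits in group 9, so the d-electron count is 9 − 2 = 7. Nitro (N-bound nitrite) is a strong-field ligand (high in the spectrochemical series) for a first-row metal, so the complex is low-spin. The t₂g⁶e_g¹ (low-spin) configuration has an unevenly filled e_g set; the Jahn–Teller theorem predicts a tetragonal distortion (typically axial elongation) to lift the degeneracy.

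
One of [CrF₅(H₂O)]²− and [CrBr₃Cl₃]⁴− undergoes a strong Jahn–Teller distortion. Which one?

[CrF₅(H₂O)]²−: Summing ligand charges against the −2 overall charge gives an oxidation state of +3 for chromium. Chromium is a group-6 element; Cr(III) is therefore d³. The d³ configuration leaves the e_g set evenly filled (or empty) — no strong Jahn–Teller driving force.
[CrBr₃Cl₃]⁴−: Summing ligand charges against the −4 overall charge gives an oxidation state of +2 for chromium. Chromium is a group-6 element; Cr(II) is therefore d⁴. Bromide and chloride are weak-field ligands for a first-row metal, so the complex is high-spin. The t₂g³e_g¹ (high-spin) configuration has an unevenly filled e_g set; the Jahn–Teller theorem predicts a tetragonal distortion (typically axial elongation) to lift the degeneracy.

[CrBr₃Cl₃]⁴−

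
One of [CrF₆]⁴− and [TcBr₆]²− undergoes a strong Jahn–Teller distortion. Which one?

[CrF₆]⁴−

[CrF₆]⁴−: Each fluoride is −1; balancing the −4 overall charge requires Cr(II). Cr sits in group 6, so the d-electron count is 6 − 2 = 4. Fluoride is a weak-field ligand for a first-row metal, so the complex is high-spin. The t₂g³e_g¹ (high-spin) configuration has an unevenly filled e_g set; the Jahn–Teller theorem predicts a tetragonal distortion (typically axial elongation) to lift the degeneracy.
[TcBr₆]²−: Summing ligand charges against the −2 overall charge gives an oxidation state of +4 for technetium. Technetium is a group-7 element; Tc(IV) is therefore d³. The d³ configuration leaves the e_g set evenly filled (or empty) — no strong Jahn–Teller driving force.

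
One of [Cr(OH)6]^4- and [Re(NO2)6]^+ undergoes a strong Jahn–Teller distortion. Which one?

[Cr(OH)6]^4-: Summing ligand charges against the −4 overall charge gives an oxidation state of +2 for chromium. Cr sits in group 6, so the d-electron count is 6 − 2 = 4. Hydroxide is a weak-field ligand for a first-row metal, so the complex is high-spin. The t₂g³e_g¹ (high-spin) configuration has an unevenly filled e_g set; the Jahn–Teller theorem predicts a tetragonal distortion (typically axial elongation) to lift the degeneracy.
[Re(NO2)6]^+: Ligand charges: each nitro (N-bound nitrite) is −1. With an overall charge of +1 the rhenium centre must be in the +7 oxidation state. Rhenium is a group-7 element; Re(VII) is therefore d⁰. The d⁰ configuration leaves the e_g set evenly filled (or empty) — no strong Jahn–Teller driving force.

[Cr(OH)6]^4-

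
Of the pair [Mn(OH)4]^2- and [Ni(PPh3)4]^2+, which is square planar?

[Ni(PPh3)4]^2+

For [Mn(OH)4]^2-: Ligand charges: each hydroxide is −1. With an overall charge of −2 the manganese centre must be in the +2 oxidation state. Manganese is a group-7 element; Mn(II) is therefore d⁵. A high-spin d⁵ ion has zero CFSE in either geometry, so four ligands adopt the sterically favoured tetrahedral geometry. → tetrahedral.
For [Ni(PPh3)4]^2+: Summing ligand charges against the +2 overall charge gives an oxidation state of +2 for nickel. Nickel is a group-10 element; Ni(II) is therefore d⁸. Triphenylphosphine is a strong-field ligand (high in the spectrochemical series). A 3d d⁸ ion with strong-field ligands gains enough CFSE to favour square planar over tetrahedral. → square planar.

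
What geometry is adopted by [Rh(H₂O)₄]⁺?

Summing ligand charges against the +1 overall charge gives an oxidation state of +1 for rhodium.
Rhodium is a group-9 element; Rh(I) is therefore d⁸.
With 4 monodentate ligands the coordination number is 4.
A 4d d⁸ ion has a large crystal-field splitting; square planar leaves the high-energy d_{x²−y²} orbital empty and maximises CFSE.

square planar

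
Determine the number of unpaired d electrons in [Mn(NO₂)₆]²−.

3

Summing ligand charges against the −2 overall charge gives an oxidation state of +4 for manganese.
Mn sits in group 7, so the d-electron count is 7 − 4 = 3.
In an octahedral field the d³ configuration is t₂g³e_g⁰ (only one arrangement possible), giving 3 unpaired electrons.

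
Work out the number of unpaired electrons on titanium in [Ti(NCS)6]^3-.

1 unpaired electron

Summing ligand charges against the −3 overall charge gives an oxidation state of +3 for titanium.
Group 4 minus oxidation state 3 gives a d¹ configuration.
In an octahedral field the d¹ configuration is t₂g¹e_g⁰ (only one arrangement possible), giving 1 unpaired electron.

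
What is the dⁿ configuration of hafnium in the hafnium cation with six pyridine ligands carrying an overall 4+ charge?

Summing ligand charges against the +4 overall charge gives an oxidation state of +4 for hafnium.
Group 4 minus oxidation state 4 gives a d⁰ configuration.

d0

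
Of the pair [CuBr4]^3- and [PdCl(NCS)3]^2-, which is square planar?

[PdCl(NCS)3]^2-

For [CuBr4]^3-: Each bromide is −1; balancing the −3 overall charge requires Cu(I). Cu sits in group 11, so the d-electron count is 11 − 1 = 10. A d¹⁰ ion has no crystal-field stabilisation preference between square planar and tetrahedral, so four ligands adopt the sterically favoured tetrahedral geometry. → tetrahedral.
For [PdCl(NCS)3]^2-: Each chloride is −1; each isothiocyanate is −1; balancing the −2 overall charge requires Pd(II). Pd sits in group 10, so the d-electron count is 10 − 2 = 8. A 4d d⁸ ion has a large crystal-field splitting; square planar leaves the high-energy d_{x²−y²} orbital empty and maximises CFSE. → square planar.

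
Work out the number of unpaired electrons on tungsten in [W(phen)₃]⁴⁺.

1,10-phenanthroline is neutral; balancing the +4 overall charge requires W(IV).
W sits in group 6, so the d-electron count is 6 − 4 = 2.
Counting donor atoms: 3×1,10-phenanthroline (bidentate) → 6 donors. Coordination number = 6.
In an octahedral field the d² configuration is t₂g²e_g⁰ (only one arrangement possible), giving 2 unpaired electrons.

2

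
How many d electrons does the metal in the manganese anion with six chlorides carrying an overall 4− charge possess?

d5

Summing ligand charges against the −4 overall charge gives an oxidation state of +2 for manganese.
Mn sits in group 7, so the d-electron count is 7 − 2 = 5.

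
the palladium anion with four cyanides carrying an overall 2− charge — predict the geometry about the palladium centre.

square planar

Each cyanide is −1; balancing the −2 overall charge requires Pd(II).
Palladium is a group-10 element; Pd(II) is therefore d⁸.
With 4 monodentate ligands the coordination number is 4.
A 4d d⁸ ion has a large crystal-field splitting; square planar leaves the high-energy d_{x²−y²} orbital empty and maximises CFSE.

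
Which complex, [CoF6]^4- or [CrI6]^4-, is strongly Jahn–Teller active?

[CoF6]^4-: Ligand charges: each fluoride is −1. With an overall charge of −4 the cobalt centre must be in the +2 oxidation state. Group 9 minus oxidation state 2 gives a d⁷ configuration. Fluoride is a weak-field ligand for a first-row metal, so the complex is high-spin. The d⁷ configuration leaves the e_g set evenly filled (or empty) — no strong Jahn–Teller driving force.
[CrI6]^4-: Each iodide is −1; balancing the −4 overall charge requires Cr(II). Chromium is a group-6 element; Cr(II) is therefore d⁴. Iodide is a weak-field ligand for a first-row metal, so the complex is high-spin. The t₂g³e_g¹ (high-spin) configuration has an unevenly filled e_g set; the Jahn–Teller theorem predicts a tetragonal distortion (typically axial elongation) to lift the degeneracy.

[CrI6]^4-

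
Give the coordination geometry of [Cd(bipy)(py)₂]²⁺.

tetrahedral

Ligand charges: 2,2′-bipyridine is neutral; pyridine is neutral. With an overall charge of +2 the cadmium centre must be in the +2 oxidation state.
Group 12 minus oxidation state 2 gives a d¹⁰ configuration.
Counting donor atoms: 1×2,2′-bipyridine (bidentate) → 2 donors; 2×pyridine (monodentate) → 2 donors. Coordination number = 4.
A d¹⁰ ion has no crystal-field stabilisation preference between square planar and tetrahedral, so four ligands adopt the sterically favoured tetrahedral geometry.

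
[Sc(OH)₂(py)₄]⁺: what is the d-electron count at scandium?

d0

Ligand charges: each hydroxide is −1; pyridine is neutral. With an overall charge of +1 the scandium centre must be in the +3 oxidation state.
Sc sits in group 3, so the d-electron count is 3 − 3 = 0.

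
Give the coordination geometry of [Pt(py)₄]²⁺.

Summing ligand charges against the +2 overall charge gives an oxidation state of +2 for platinum.
Platinum is a group-10 element; Pt(II) is therefore d⁸.
Coordination number: 4.
A 5d d⁸ ion has a large crystal-field splitting; square planar leaves the high-energy d_{x²−y²} orbital empty and maximises CFSE.

square planar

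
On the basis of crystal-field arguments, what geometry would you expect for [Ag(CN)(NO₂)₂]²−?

trigonal planar

Summing ligand charges against the −2 overall charge gives an oxidation state of +1 for silver.
Group 11 minus oxidation state 1 gives a d¹⁰ configuration.
With 3 monodentate ligands the coordination number is 3.
Three ligands around a d¹⁰ centre minimise repulsion in a trigonal-planar arrangement.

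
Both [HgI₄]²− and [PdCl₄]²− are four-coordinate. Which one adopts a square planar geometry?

[PdCl₄]²−

For [HgI₄]²−: Each iodide is −1; balancing the −2 overall charge requires Hg(II). Group 12 minus oxidation state 2 gives a d¹⁰ configuration. A d¹⁰ ion has no crystal-field stabilisation preference between square planar and tetrahedral, so four ligands adopt the sterically favoured tetrahedral geometry. → tetrahedral.
For [PdCl₄]²−: Each chloride is −1; balancing the −2 overall charge requires Pd(II). Palladium is a group-10 element; Pd(II) is therefore d⁸. A 4d d⁸ ion has a large crystal-field splitting; square planar leaves the high-energy d_{x²−y²} orbital empty and maximises CFSE. → square planar.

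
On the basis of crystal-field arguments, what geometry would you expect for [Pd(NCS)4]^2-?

Each isothiocyanate is −1; balancing the −2 overall charge requires Pd(II).
Group 10 minus oxidation state 2 gives a d⁸ configuration.
With 4 monodentate ligands the coordination number is 4.
A 4d d⁸ ion has a large crystal-field splitting; square planar leaves the high-energy d_{x²−y²} orbital empty and maximises CFSE.

square planar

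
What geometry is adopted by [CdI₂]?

linear

Summing ligand charges against the 0 overall charge gives an oxidation state of +2 for cadmium.
Cadmium is a group-12 element; Cd(II) is therefore d¹⁰.
With 2 monodentate ligands the coordination number is 2.
A d¹⁰ ion with only two ligands adopts a linear arrangement (sp hybridisation; no CFSE preference).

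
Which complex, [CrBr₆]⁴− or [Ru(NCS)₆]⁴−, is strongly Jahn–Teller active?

[CrBr₆]⁴−

[CrBr₆]⁴−: Summing ligand charges against the −4 overall charge gives an oxidation state of +2 for chromium. Group 6 minus oxidation state 2 gives a d⁴ configuration. Bromide is a weak-field ligand for a first-row metal, so the complex is high-spin. The t₂g³e_g¹ (high-spin) configuration has an unevenly filled e_g set; the Jahn–Teller theorem predicts a tetragonal distortion (typically axial elongation) to lift the degeneracy.
[Ru(NCS)₆]⁴−: Summing ligand charges against the −4 overall charge gives an oxidation state of +2 for ruthenium. Ru sits in group 8, so the d-electron count is 8 − 2 = 6. A 4d ion has a large Δₒ and is invariably low-spin. The d⁶ configuration leaves the e_g set evenly filled (or empty) — no strong Jahn–Teller driving force.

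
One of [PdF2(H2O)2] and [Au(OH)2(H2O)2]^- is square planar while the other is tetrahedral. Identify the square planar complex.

[PdF2(H2O)2]

For [PdF2(H2O)2]: Summing ligand charges against the 0 overall charge gives an oxidation state of +2 for palladium. Group 10 minus oxidation state 2 gives a d⁸ configuration. A 4d d⁸ ion has a large crystal-field splitting; square planar leaves the high-energy d_{x²−y²} orbital empty and maximises CFSE. → square planar.
For [Au(OH)2(H2O)2]^-: Each hydroxide is −1; water is neutral; balancing the −1 overall charge requires Au(I). Gold is a group-11 element; Au(I) is therefore d¹⁰. A d¹⁰ ion has no crystal-field stabilisation preference between square planar and tetrahedral, so four ligands adopt the sterically favoured tetrahedral geometry. → tetrahedral.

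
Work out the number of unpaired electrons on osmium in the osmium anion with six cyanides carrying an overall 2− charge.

2 unpaired electrons

Ligand charges: each cyanide is −1. With an overall charge of −2 the osmium centre must be in the +4 oxidation state.
Os sits in group 8, so the d-electron count is 8 − 4 = 4.
The spin state decides the count: a 5d ion has a large Δₒ and is invariably low-spin.
An octahedral low-spin d⁴ ion is t₂g⁴e_g⁰, giving 2 unpaired electrons.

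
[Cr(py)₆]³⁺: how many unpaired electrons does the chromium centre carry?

3 unpaired electrons

Ligand charges: pyridine is neutral. With an overall charge of +3 the chromium centre must be in the +3 oxidation state.
Cr sits in group 6, so the d-electron count is 6 − 3 = 3.
In an octahedral field the d³ configuration is t₂g³e_g⁰ (only one arrangement possible), giving 3 unpaired electrons.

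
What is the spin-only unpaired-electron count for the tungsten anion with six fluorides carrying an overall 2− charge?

Ligand charges: each fluoride is −1. With an overall charge of −2 the tungsten centre must be in the +4 oxidation state.
Tungsten is a group-6 element; W(IV) is therefore d².
In an octahedral field the d² configuration is t₂g²e_g⁰ (only one arrangement possible), giving 2 unpaired electrons.

2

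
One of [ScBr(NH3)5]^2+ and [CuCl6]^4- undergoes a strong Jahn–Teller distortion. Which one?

[CuCl6]^4-

[ScBr(NH3)5]^2+: Summing ligand charges against the +2 overall charge gives an oxidation state of +3 for scandium. Group 3 minus oxidation state 3 gives a d⁰ configuration. The d⁰ configuration leaves the e_g set evenly filled (or empty) — no strong Jahn–Teller driving force.
[CuCl6]^4-: Each chloride is −1; balancing the −4 overall charge requires Cu(II). Copper is a group-11 element; Cu(II) is therefore d⁹. The t₂g⁶e_g³ configuration has an unevenly filled e_g set; the Jahn–Teller theorem predicts a tetragonal distortion (typically axial elongation) to lift the degeneracy.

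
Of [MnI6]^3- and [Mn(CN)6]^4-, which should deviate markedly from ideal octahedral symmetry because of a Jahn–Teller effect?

[MnI6]^3-: Ligand charges: each iodide is −1. With an overall charge of −3 the manganese centre must be in the +3 oxidation state. Mn sits in group 7, so the d-electron count is 7 − 3 = 4. Iodide is a weak-field ligand for a first-row metal, so the complex is high-spin. The t₂g³e_g¹ (high-spin) configuration has an unevenly filled e_g set; the Jahn–Teller theorem predicts a tetragonal distortion (typically axial elongation) to lift the degeneracy.
[Mn(CN)6]^4-: Summing ligand charges against the −4 overall charge gives an oxidation state of +2 for manganese. Manganese is a group-7 element; Mn(II) is therefore d⁵. Cyanide is a strong-field ligand (high in the spectrochemical series) for a first-row metal, so the complex is low-spin. The d⁵ configuration leaves the e_g set evenly filled (or empty) — no strong Jahn–Teller driving force.

[MnI6]^3-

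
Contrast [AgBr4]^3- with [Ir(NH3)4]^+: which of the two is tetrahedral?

For [AgBr4]^3-: Each bromide is −1; balancing the −3 overall charge requires Ag(I). Ag sits in group 11, so the d-electron count is 11 − 1 = 10. A d¹⁰ ion has no crystal-field stabilisation preference between square planar and tetrahedral, so four ligands adopt the sterically favoured tetrahedral geometry. → tetrahedral.
For [Ir(NH3)4]^+: Summing ligand charges against the +1 overall charge gives an oxidation state of +1 for iridium. Ir sits in group 9, so the d-electron count is 9 − 1 = 8. A 5d d⁸ ion has a large crystal-field splitting; square planar leaves the high-energy d_{x²−y²} orbital empty and maximises CFSE. → square planar.

[AgBr4]^3-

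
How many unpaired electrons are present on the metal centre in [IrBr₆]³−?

Summing ligand charges against the −3 overall charge gives an oxidation state of +3 for iridium.
Iridium is a group-9 element; Ir(III) is therefore d⁶.
The spin state decides the count: a 5d ion has a large Δₒ and is invariably low-spin.
An octahedral low-spin d⁶ ion is t₂g⁶e_g⁰, giving 0 unpaired electrons.

0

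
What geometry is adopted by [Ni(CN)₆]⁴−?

octahedral

Summing ligand charges against the −4 overall charge gives an oxidation state of +2 for nickel.
Group 10 minus oxidation state 2 gives a d⁸ configuration.
With 6 monodentate ligands the coordination number is 6.
Six donors around a single metal centre give an octahedral coordination sphere.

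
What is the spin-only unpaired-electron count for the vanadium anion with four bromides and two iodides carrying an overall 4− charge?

Each bromide is −1; each iodide is −1; balancing the −4 overall charge requires V(II).
Group 5 minus oxidation state 2 gives a d³ configuration.
In an octahedral field the d³ configuration is t₂g³e_g⁰ (only one arrangement possible), giving 3 unpaired electrons.

3 unpaired electrons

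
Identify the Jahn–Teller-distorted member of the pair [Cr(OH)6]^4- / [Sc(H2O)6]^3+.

[Cr(OH)6]^4-: Ligand charges: each hydroxide is −1. With an overall charge of −4 the chromium centre must be in the +2 oxidation state. Cr sits in group 6, so the d-electron count is 6 − 2 = 4. Hydroxide is a weak-field ligand for a first-row metal, so the complex is high-spin. The t₂g³e_g¹ (high-spin) configuration has an unevenly filled e_g set; the Jahn–Teller theorem predicts a tetragonal distortion (typically axial elongation) to lift the degeneracy.
[Sc(H2O)6]^3+: Summing ligand charges against the +3 overall charge gives an oxidation state of +3 for scandium. Sc sits in group 3, so the d-electron count is 3 − 3 = 0. The d⁰ configuration leaves the e_g set evenly filled (or empty) — no strong Jahn–Teller driving force.

[Cr(OH)6]^4-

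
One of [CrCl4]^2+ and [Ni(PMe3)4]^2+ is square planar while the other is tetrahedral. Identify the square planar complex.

For [CrCl4]^2+: Summing ligand charges against the +2 overall charge gives an oxidation state of +6 for chromium. Group 6 minus oxidation state 6 gives a d⁰ configuration. A d⁰ ion has no crystal-field stabilisation preference between square planar and tetrahedral, so four ligands adopt the sterically favoured tetrahedral geometry. → tetrahedral.
For [Ni(PMe3)4]^2+: Trimethylphosphine is neutral; balancing the +2 overall charge requires Ni(II). Ni sits in group 10, so the d-electron count is 10 − 2 = 8. Trimethylphosphine is a strong-field ligand (high in the spectrochemical series). A 3d d⁸ ion with strong-field ligands gains enough CFSE to favour square planar over tetrahedral. → square planar.

[Ni(PMe3)4]^2+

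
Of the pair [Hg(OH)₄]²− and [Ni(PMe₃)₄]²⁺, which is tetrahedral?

For [Hg(OH)₄]²−: Each hydroxide is −1; balancing the −2 overall charge requires Hg(II). Mercury is a group-12 element; Hg(II) is therefore d¹⁰. A d¹⁰ ion has no crystal-field stabilisation preference between square planar and tetrahedral, so four ligands adopt the sterically favoured tetrahedral geometry. → tetrahedral.
For [Ni(PMe₃)₄]²⁺: Summing ligand charges against the +2 overall charge gives an oxidation state of +2 for nickel. Ni sits in group 10, so the d-electron count is 10 − 2 = 8. Trimethylphosphine is a strong-field ligand (high in the spectrochemical series). A 3d d⁸ ion with strong-field ligands gains enough CFSE to favour square planar over tetrahedral. → square planar.

[Hg(OH)₄]²−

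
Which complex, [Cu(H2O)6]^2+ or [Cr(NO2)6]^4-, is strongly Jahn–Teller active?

[Cu(H2O)6]^2+

[Cu(H2O)6]^2+: Water is neutral; balancing the +2 overall charge requires Cu(II). Copper is a group-11 element; Cu(II) is therefore d⁹. The t₂g⁶e_g³ configuration has an unevenly filled e_g set; the Jahn–Teller theorem predicts a tetragonal distortion (typically axial elongation) to lift the degeneracy.
[Cr(NO2)6]^4-: Ligand charges: each nitro (N-bound nitrite) is −1. With an overall charge of −4 the chromium centre must be in the +2 oxidation state. Group 6 minus oxidation state 2 gives a d⁴ configuration. Nitro (N-bound nitrite) is a strong-field ligand (high in the spectrochemical series) for a first-row metal, so the complex is low-spin. The d⁴ configuration leaves the e_g set evenly filled (or empty) — no strong Jahn–Teller driving force.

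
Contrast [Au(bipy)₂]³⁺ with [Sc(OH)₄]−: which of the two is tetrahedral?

[Sc(OH)₄]−

For [Au(bipy)₂]³⁺: Ligand charges: 2,2′-bipyridine is neutral. With an overall charge of +3 the gold centre must be in the +3 oxidation state. Group 11 minus oxidation state 3 gives a d⁸ configuration. A 5d d⁸ ion has a large crystal-field splitting; square planar leaves the high-energy d_{x²−y²} orbital empty and maximises CFSE. → square planar.
For [Sc(OH)₄]−: Ligand charges: each hydroxide is −1. With an overall charge of −1 the scandium centre must be in the +3 oxidation state. Scandium is a group-3 element; Sc(III) is therefore d⁰. A d⁰ ion has no crystal-field stabilisation preference between square planar and tetrahedral, so four ligands adopt the sterically favoured tetrahedral geometry. → tetrahedral.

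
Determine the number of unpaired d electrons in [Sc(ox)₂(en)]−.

Each oxalate is −2; ethylenediamine is neutral; balancing the −1 overall charge requires Sc(III).
Sc sits in group 3, so the d-electron count is 3 − 3 = 0.
Counting donor atoms: 2×oxalate (bidentate) → 4 donors; 1×ethylenediamine (bidentate) → 2 donors. Coordination number = 6.
In an octahedral field the d⁰ configuration is t₂g⁰e_g⁰, giving 0 unpaired electrons.

0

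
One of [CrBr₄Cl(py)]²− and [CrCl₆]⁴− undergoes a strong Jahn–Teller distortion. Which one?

[CrCl₆]⁴−

[CrBr₄Cl(py)]²−: Summing ligand charges against the −2 overall charge gives an oxidation state of +3 for chromium. Group 6 minus oxidation state 3 gives a d³ configuration. The d³ configuration leaves the e_g set evenly filled (or empty) — no strong Jahn–Teller driving force.
[CrCl₆]⁴−: Each chloride is −1; balancing the −4 overall charge requires Cr(II). Chromium is a group-6 element; Cr(II) is therefore d⁴. Chloride is a weak-field ligand for a first-row metal, so the complex is high-spin. The t₂g³e_g¹ (high-spin) configuration has an unevenly filled e_g set; the Jahn–Teller theorem predicts a tetragonal distortion (typically axial elongation) to lift the degeneracy.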